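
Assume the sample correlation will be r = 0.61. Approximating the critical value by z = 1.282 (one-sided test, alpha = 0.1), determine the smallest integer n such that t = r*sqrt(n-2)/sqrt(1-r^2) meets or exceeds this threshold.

5

r√(n−2)/√(1−r²) ≥ 1.282  ⇔  n−2 ≥ (1.282)²·(1−r²)/r²
(1−r²)/r² = (1−0.3721)/0.3721 = 1.6874
n ≥ 2 + 1.643524·1.6874 = 2 + 2.7733 = 4.7733
⌈4.7733⌉ = 5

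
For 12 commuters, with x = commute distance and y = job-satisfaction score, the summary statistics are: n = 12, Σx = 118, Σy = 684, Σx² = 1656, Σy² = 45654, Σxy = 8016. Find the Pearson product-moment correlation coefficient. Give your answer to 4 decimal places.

S_xy = nΣxy − ΣxΣy = 12·8016 − 118·684 = 96192 − 80712 = 15480
S_xx = nΣx² − (Σx)² = 12·1656 − 118² = 19872 − 13924 = 5948
S_yy = nΣy² − (Σy)² = 12·45654 − 684² = 547848 − 467856 = 79992
r = S_xy / √(S_xx·S_yy) = 15480 / √(5948·79992) = 15480 / √475792416 = 15480 / 21812.6664 = 0.7097

0.7097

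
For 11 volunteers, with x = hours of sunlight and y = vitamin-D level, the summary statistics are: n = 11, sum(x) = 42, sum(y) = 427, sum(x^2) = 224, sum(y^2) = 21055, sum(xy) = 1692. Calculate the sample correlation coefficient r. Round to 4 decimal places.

0.1154

S_xy = nΣxy − ΣxΣy = 11·1692 − 42·427 = 18612 − 17934 = 678
S_xx = nΣx² − (Σx)² = 11·224 − 42² = 2464 − 1764 = 700
S_yy = nΣy² − (Σy)² = 11·21055 − 427² = 231605 − 182329 = 49276
r = S_xy / √(S_xx·S_yy) = 678 / √(700·49276) = 678 / √34493200 = 678 / 5873.0912 = 0.1154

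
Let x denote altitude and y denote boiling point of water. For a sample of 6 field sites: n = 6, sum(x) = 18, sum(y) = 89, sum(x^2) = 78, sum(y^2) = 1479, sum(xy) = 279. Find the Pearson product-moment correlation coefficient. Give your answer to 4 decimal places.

0.1944

S_xy = nΣxy − ΣxΣy = 6·279 − 18·89 = 1674 − 1602 = 72
S_xx = nΣx² − (Σx)² = 6·78 − 18² = 468 − 324 = 144
S_yy = nΣy² − (Σy)² = 6·1479 − 89² = 8874 − 7921 = 953
r = S_xy / √(S_xx·S_yy) = 72 / √(144·953) = 72 / √137232 = 72 / 370.4484 = 0.1944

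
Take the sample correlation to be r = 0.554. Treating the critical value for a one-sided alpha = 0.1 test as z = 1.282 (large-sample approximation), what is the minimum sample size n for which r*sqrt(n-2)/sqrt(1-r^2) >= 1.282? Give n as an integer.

r√(n−2)/√(1−r²) ≥ 1.282  ⇔  n−2 ≥ (1.282)²·(1−r²)/r²
(1−r²)/r² = (1−0.306916)/0.306916 = 2.2582
n ≥ 2 + 1.643524·2.2582 = 2 + 3.7114 = 5.7114
⌈5.7114⌉ = 6

6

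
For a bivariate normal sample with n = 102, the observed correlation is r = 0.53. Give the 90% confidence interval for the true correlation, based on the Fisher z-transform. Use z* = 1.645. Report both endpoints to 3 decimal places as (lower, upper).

Fisher z: z_r = atanh(r) = ½·ln((1+0.53)/(1−0.53)) = 0.590145
SE(z) = 1/√(n−3) = 1/√99 = 0.100504
90% ⇒ z* = 1.645; margin = 1.645·0.100504 = 0.165329
CI on z-scale: (0.424816, 0.755474)
Back-transform: tanh(0.424816) = 0.400980, tanh(0.755474) = 0.638403

(0.401, 0.638)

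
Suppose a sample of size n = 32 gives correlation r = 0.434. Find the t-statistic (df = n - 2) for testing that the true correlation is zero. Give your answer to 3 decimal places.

2.639

t = r·√(n−2) / √(1−r²) with r = 0.434, n = 32
  = 0.434·√30 / √(1 − 0.188356)
  = 0.434·5.477226 / 0.900913
  = 2.377116 / 0.900913 = 2.639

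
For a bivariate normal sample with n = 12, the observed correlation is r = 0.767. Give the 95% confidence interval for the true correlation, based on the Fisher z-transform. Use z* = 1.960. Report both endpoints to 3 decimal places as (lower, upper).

(0.345, 0.931)

Fisher z: z_r = atanh(r) = ½·ln((1+0.767)/(1−0.767)) = 1.013000
SE(z) = 1/√(n−3) = 1/√9 = 0.333333
95% ⇒ z* = 1.960; margin = 1.960·0.333333 = 0.653333
CI on z-scale: (0.359667, 1.666333)
Back-transform: tanh(0.359667) = 0.344921, tanh(1.666333) = 0.931065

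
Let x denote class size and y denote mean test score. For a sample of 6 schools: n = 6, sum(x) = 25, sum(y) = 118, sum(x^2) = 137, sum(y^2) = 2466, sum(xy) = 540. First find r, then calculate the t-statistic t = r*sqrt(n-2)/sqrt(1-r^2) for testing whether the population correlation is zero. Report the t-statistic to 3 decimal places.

1.959

S_xy = nΣxy − ΣxΣy = 6·540 − 25·118 = 3240 − 2950 = 290
S_xx = nΣx² − (Σx)² = 6·137 − 25² = 822 − 625 = 197
S_yy = nΣy² − (Σy)² = 6·2466 − 118² = 14796 − 13924 = 872
r = S_xy / √(S_xx·S_yy) = 290 / √(197·872) = 290 / √171784 = 290 / 414.4683 = 0.6997
t = r·√(n−2)/√(1−r²) = 0.6997·√4 / √(1−0.489580) = 1.399400 / 0.714437 = 1.959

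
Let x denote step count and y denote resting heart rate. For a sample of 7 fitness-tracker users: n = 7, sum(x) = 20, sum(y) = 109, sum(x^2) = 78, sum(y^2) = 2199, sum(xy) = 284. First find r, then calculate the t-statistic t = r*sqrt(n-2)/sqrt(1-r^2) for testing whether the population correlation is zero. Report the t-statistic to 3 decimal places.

-0.622

Numerator: nΣxy − (Σx)(Σy) = 7·284 − (20)(109) = -192
Denominator: √[(nΣx²−(Σx)²)(nΣy²−(Σy)²)]
  nΣx²−(Σx)² = 7·78 − 400 = 146;  nΣy²−(Σy)² = 7·2199 − 11881 = 3512
  √(146·3512) = √512752 = 716.0670
r = -192 / 716.0670 = -0.2681
t = r·√(n−2)/√(1−r²) = -0.2681·√5 / √(1−0.071878) = -0.599490 / 0.963391 = -0.622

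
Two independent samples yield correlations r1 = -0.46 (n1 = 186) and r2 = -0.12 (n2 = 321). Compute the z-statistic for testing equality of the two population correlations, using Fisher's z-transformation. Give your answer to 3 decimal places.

-4.060

Fisher z-transforms: z1 = atanh(-0.46) = -0.497311, z2 = atanh(-0.12) = -0.120581; difference d = -0.376730
Var(d) = 1/183 + 1/318 = 0.0054645 + 0.0031447 = 0.0086092
z = d/√Var(d) = -0.376730 / √0.0086092 = -0.376730 / 0.092786 = -4.060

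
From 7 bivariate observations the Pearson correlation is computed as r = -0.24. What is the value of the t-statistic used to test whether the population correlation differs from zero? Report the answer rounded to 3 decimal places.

1 − r² = 1 − 0.0576 = 0.9424;  √(1−r²) = 0.970773
√(n−2) = √5 = 2.236068
t = r·√(n−2)/√(1−r²) = -0.24 · 2.236068 / 0.970773 = -0.553

-0.553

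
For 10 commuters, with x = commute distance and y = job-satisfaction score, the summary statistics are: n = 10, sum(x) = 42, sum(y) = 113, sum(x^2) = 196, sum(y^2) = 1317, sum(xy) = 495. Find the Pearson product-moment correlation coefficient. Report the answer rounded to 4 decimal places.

Numerator: nΣxy − (Σx)(Σy) = 10·495 − (42)(113) = 204
Denominator: √[(nΣx²−(Σx)²)(nΣy²−(Σy)²)]
  nΣx²−(Σx)² = 10·196 − 1764 = 196;  nΣy²−(Σy)² = 10·1317 − 12769 = 401
  √(196·401) = √78596 = 280.3498
r = 204 / 280.3498 = 0.7277

0.7277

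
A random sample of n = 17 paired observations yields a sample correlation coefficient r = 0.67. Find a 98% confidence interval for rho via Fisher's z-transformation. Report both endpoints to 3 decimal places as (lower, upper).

(0.187, 0.892)

Fisher z: z_r = atanh(r) = ½·ln((1+0.67)/(1−0.67)) = 0.810743
SE(z) = 1/√(n−3) = 1/√14 = 0.267261
98% ⇒ z* = 2.326; margin = 2.326·0.267261 = 0.621649
CI on z-scale: (0.189094, 1.432392)
Back-transform: tanh(0.189094) = 0.186872, tanh(1.432392) = 0.892156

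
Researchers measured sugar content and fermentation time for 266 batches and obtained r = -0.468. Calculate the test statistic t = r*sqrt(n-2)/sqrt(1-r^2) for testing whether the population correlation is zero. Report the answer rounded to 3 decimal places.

-8.605

t = r·√(n−2) / √(1−r²) with r = -0.468, n = 266
  = -0.468·√264 / √(1 − 0.219024)
  = -0.468·16.248077 / 0.883728
  = -7.604100 / 0.883728 = -8.605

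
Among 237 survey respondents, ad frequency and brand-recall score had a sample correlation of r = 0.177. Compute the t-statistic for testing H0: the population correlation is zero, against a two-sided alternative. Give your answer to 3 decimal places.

2.757

1 − r² = 1 − 0.031329 = 0.968671;  √(1−r²) = 0.984211
√(n−2) = √235 = 15.329710
t = r·√(n−2)/√(1−r²) = 0.177 · 15.329710 / 0.984211 = 2.757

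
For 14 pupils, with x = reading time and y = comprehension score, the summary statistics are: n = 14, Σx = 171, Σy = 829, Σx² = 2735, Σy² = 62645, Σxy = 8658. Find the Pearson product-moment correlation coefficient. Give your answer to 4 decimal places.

-0.4958

Numerator: nΣxy − (Σx)(Σy) = 14·8658 − (171)(829) = -20547
Denominator: √[(nΣx²−(Σx)²)(nΣy²−(Σy)²)]
  nΣx²−(Σx)² = 14·2735 − 29241 = 9049;  nΣy²−(Σy)² = 14·62645 − 687241 = 189789
  √(9049·189789) = √1717400661 = 41441.5330
r = -20547 / 41441.5330 = -0.4958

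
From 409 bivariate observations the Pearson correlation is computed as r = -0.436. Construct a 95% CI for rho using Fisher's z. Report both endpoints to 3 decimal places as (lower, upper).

Fisher z: z_r = atanh(r) = ½·ln((1+(-0.436))/(1−(-0.436))) = -0.467281
SE(z) = 1/√(n−3) = 1/√406 = 0.049629
95% ⇒ z* = 1.960; margin = 1.960·0.049629 = 0.097273
CI on z-scale: (-0.564554, -0.370008)
Back-transform: tanh(-0.564554) = -0.511348, tanh(-0.370008) = -0.353999

(-0.511, -0.354)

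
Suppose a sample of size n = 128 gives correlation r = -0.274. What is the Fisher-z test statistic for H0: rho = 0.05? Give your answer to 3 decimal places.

-3.703

Fisher z: atanh(-0.274) = -0.281183, atanh(0.05) = 0.050042
z = (z_r − z_0)·√(n−3) = (-0.281183 − 0.050042)·√125 = -0.331225 · 11.180340 = -3.703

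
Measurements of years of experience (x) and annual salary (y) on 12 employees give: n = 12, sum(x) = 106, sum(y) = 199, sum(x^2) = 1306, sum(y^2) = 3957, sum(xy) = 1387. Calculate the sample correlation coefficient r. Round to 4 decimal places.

-0.7525

S_xy = nΣxy − ΣxΣy = 12·1387 − 106·199 = 16644 − 21094 = -4450
S_xx = nΣx² − (Σx)² = 12·1306 − 106² = 15672 − 11236 = 4436
S_yy = nΣy² − (Σy)² = 12·3957 − 199² = 47484 − 39601 = 7883
r = S_xy / √(S_xx·S_yy) = -4450 / √(4436·7883) = -4450 / √34968988 = -4450 / 5913.4582 = -0.7525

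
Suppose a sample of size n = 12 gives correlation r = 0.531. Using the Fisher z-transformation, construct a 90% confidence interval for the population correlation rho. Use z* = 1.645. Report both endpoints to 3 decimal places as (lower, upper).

(0.043, 0.814)

Fisher z: z_r = atanh(r) = ½·ln((1+0.531)/(1−0.531)) = 0.591537
SE(z) = 1/√(n−3) = 1/√9 = 0.333333
90% ⇒ z* = 1.645; margin = 1.645·0.333333 = 0.548333
CI on z-scale: (0.043204, 1.139870)
Back-transform: tanh(0.043204) = 0.043177, tanh(1.139870) = 0.814370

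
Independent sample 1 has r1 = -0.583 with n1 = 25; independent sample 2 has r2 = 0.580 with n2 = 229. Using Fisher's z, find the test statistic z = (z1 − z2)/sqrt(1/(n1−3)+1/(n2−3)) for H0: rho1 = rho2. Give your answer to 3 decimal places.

-5.953

Fisher z-transforms: z1 = atanh(-0.583) = -0.666995, z2 = atanh(0.580) = 0.662463; difference d = -1.329458
Var(d) = 1/22 + 1/226 = 0.0454545 + 0.0044248 = 0.0498793
z = d/√Var(d) = -1.329458 / √0.0498793 = -1.329458 / 0.223337 = -5.953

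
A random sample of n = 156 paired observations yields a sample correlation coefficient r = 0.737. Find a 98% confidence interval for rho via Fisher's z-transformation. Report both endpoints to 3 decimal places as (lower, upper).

(0.639, 0.812)

z_r = atanh(0.737) = 0.943880;  SE = 1/√(n−3) = 1/√153 = 0.080845
z-limits: 0.943880 ± 2.326·0.080845 = 0.943880 ± 0.188045 = [0.755835, 1.131925]
ρ-limits: (tanh 0.755835, tanh 1.131925) = (0.639, 0.812)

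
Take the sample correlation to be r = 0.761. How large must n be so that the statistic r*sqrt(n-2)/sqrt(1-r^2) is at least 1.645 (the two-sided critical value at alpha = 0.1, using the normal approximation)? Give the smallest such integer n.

4

Need r·√(n−2)/√(1−r²) ≥ 1.645
√(n−2) ≥ 1.645·√(1−0.579121) / 0.761 = 1.645·0.648752 / 0.761 = 1.4024
n−2 ≥ 1.9667  ⇒  n ≥ 3.9667
Smallest integer n = 4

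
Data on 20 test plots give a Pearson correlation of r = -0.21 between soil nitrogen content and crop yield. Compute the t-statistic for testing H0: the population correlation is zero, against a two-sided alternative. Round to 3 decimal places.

t = r·√(n−2) / √(1−r²) with r = -0.21, n = 20
  = -0.21·√18 / √(1 − 0.0441)
  = -0.21·4.242641 / 0.977701
  = -0.890955 / 0.977701 = -0.911

-0.911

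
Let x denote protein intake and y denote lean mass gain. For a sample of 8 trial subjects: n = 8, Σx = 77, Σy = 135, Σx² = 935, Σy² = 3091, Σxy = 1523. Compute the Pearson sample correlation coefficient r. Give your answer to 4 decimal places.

Numerator: nΣxy − (Σx)(Σy) = 8·1523 − (77)(135) = 1789
Denominator: √[(nΣx²−(Σx)²)(nΣy²−(Σy)²)]
  nΣx²−(Σx)² = 8·935 − 5929 = 1551;  nΣy²−(Σy)² = 8·3091 − 18225 = 6503
  √(1551·6503) = √10086153 = 3175.8704
r = 1789 / 3175.8704 = 0.5633

0.5633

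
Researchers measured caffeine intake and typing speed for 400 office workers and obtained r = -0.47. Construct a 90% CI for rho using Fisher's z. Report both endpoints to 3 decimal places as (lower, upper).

(-0.532, -0.403)

Fisher z: z_r = atanh(r) = ½·ln((1+(-0.47))/(1−(-0.47))) = -0.510070
SE(z) = 1/√(n−3) = 1/√397 = 0.050189
90% ⇒ z* = 1.645; margin = 1.645·0.050189 = 0.082561
CI on z-scale: (-0.592631, -0.427509)
Back-transform: tanh(-0.592631) = -0.531785, tanh(-0.427509) = -0.403237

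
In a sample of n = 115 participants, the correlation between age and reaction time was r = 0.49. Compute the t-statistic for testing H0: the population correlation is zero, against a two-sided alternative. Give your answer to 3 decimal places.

5.975

t = r·√(n−2) / √(1−r²) with r = 0.49, n = 115
  = 0.49·√113 / √(1 − 0.2401)
  = 0.49·10.630146 / 0.871722
  = 5.208772 / 0.871722 = 5.975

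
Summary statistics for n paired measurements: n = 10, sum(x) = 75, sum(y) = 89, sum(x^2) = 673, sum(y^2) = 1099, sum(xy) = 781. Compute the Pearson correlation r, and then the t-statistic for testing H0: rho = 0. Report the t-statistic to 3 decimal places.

S_xy = nΣxy − ΣxΣy = 10·781 − 75·89 = 7810 − 6675 = 1135
S_xx = nΣx² − (Σx)² = 10·673 − 75² = 6730 − 5625 = 1105
S_yy = nΣy² − (Σy)² = 10·1099 − 89² = 10990 − 7921 = 3069
r = S_xy / √(S_xx·S_yy) = 1135 / √(1105·3069) = 1135 / √3391245 = 1135 / 1841.5333 = 0.6163
t = r·√(n−2)/√(1−r²) = 0.6163·√8 / √(1−0.379826) = 1.743160 / 0.787511 = 2.214

2.214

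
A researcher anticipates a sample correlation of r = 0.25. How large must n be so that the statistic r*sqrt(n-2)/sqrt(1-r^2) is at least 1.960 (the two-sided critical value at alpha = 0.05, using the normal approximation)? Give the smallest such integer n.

60

r√(n−2)/√(1−r²) ≥ 1.960  ⇔  n−2 ≥ (1.960)²·(1−r²)/r²
(1−r²)/r² = (1−0.0625)/0.0625 = 15.0000
n ≥ 2 + 3.8416·15.0000 = 2 + 57.6240 = 59.6240
⌈59.6240⌉ = 60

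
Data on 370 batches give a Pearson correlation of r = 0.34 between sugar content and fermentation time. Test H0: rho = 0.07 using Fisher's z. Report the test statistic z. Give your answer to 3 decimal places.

Fisher z: atanh(0.34) = 0.354093, atanh(0.07) = 0.070115
z = (z_r − z_0)·√(n−3) = (0.354093 − 0.070115)·√367 = 0.283978 · 19.157244 = 5.440

5.440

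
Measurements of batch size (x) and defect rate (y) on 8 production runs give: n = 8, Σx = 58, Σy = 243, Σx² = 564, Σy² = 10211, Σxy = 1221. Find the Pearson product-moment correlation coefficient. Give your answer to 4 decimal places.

-0.8486

Numerator: nΣxy − (Σx)(Σy) = 8·1221 − (58)(243) = -4326
Denominator: √[(nΣx²−(Σx)²)(nΣy²−(Σy)²)]
  nΣx²−(Σx)² = 8·564 − 3364 = 1148;  nΣy²−(Σy)² = 8·10211 − 59049 = 22639
  √(1148·22639) = √25989572 = 5097.9969
r = -4326 / 5097.9969 = -0.8486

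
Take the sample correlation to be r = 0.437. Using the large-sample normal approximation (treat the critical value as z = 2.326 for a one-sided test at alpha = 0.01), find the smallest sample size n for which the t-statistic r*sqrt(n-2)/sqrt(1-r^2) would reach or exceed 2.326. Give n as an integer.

25

r√(n−2)/√(1−r²) ≥ 2.326  ⇔  n−2 ≥ (2.326)²·(1−r²)/r²
(1−r²)/r² = (1−0.190969)/0.190969 = 4.2365
n ≥ 2 + 5.410276·4.2365 = 2 + 22.9206 = 24.9206
⌈24.9206⌉ = 25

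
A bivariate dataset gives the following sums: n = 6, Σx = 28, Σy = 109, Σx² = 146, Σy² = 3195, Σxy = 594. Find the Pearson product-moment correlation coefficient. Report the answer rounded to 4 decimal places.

Numerator: nΣxy − (Σx)(Σy) = 6·594 − (28)(109) = 512
Denominator: √[(nΣx²−(Σx)²)(nΣy²−(Σy)²)]
  nΣx²−(Σx)² = 6·146 − 784 = 92;  nΣy²−(Σy)² = 6·3195 − 11881 = 7289
  √(92·7289) = √670588 = 818.8944
r = 512 / 818.8944 = 0.6252

0.6252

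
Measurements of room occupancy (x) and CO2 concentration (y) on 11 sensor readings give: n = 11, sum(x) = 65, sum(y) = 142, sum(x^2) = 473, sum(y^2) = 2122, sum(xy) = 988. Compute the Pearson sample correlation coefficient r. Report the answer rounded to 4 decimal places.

Numerator: nΣxy − (Σx)(Σy) = 11·988 − (65)(142) = 1638
Denominator: √[(nΣx²−(Σx)²)(nΣy²−(Σy)²)]
  nΣx²−(Σx)² = 11·473 − 4225 = 978;  nΣy²−(Σy)² = 11·2122 − 20164 = 3178
  √(978·3178) = √3108084 = 1762.9759
r = 1638 / 1762.9759 = 0.9291

0.9291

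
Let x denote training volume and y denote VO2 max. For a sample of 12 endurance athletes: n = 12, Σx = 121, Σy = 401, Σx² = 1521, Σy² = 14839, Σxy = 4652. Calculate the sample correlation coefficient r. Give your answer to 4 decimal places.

0.9249

Numerator: nΣxy − (Σx)(Σy) = 12·4652 − (121)(401) = 7303
Denominator: √[(nΣx²−(Σx)²)(nΣy²−(Σy)²)]
  nΣx²−(Σx)² = 12·1521 − 14641 = 3611;  nΣy²−(Σy)² = 12·14839 − 160801 = 17267
  √(3611·17267) = √62351137 = 7896.2736
r = 7303 / 7896.2736 = 0.9249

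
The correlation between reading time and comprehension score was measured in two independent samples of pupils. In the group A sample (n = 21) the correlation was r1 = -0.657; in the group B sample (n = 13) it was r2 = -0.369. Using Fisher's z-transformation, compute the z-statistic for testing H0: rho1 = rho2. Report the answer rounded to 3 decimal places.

z1 = atanh(-0.657) = -0.787517,  z2 = atanh(-0.369) = -0.387265
SE = √(1/(n1−3) + 1/(n2−3)) = √(1/18 + 1/10) = √(0.0555556 + 0.1000000) = √0.1555556 = 0.394405
z = (z1 − z2)/SE = (-0.787517 − (-0.387265)) / 0.394405 = -0.400252 / 0.394405 = -1.015

-1.015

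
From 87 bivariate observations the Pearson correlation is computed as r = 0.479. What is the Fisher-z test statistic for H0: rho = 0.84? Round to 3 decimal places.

z_r = atanh(0.479) = 0.521686,  z_0 = atanh(0.84) = 1.221174
SE = 1/√(n−3) = 1/√84 = 0.109109
z = (z_r − z_0)/SE = (0.521686 − 1.221174) / 0.109109 = -0.699488 / 0.109109 = -6.411

-6.411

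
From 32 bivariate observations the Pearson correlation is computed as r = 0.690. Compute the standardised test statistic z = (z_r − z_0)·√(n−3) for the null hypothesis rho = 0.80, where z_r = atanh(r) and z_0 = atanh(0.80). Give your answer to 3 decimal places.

Fisher z: atanh(0.690) = 0.847956, atanh(0.80) = 1.098612
z = (z_r − z_0)·√(n−3) = (0.847956 − 1.098612)·√29 = -0.250656 · 5.385165 = -1.350

-1.350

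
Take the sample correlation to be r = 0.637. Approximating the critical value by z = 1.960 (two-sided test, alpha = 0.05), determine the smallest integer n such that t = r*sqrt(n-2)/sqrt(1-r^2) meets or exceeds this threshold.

Need r·√(n−2)/√(1−r²) ≥ 1.960
√(n−2) ≥ 1.960·√(1−0.405769) / 0.637 = 1.960·0.770864 / 0.637 = 2.3719
n−2 ≥ 5.6259  ⇒  n ≥ 7.6259
Smallest integer n = 8

8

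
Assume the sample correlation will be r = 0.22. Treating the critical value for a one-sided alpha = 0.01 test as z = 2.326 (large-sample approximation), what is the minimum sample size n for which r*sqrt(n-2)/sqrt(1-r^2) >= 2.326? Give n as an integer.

Need r·√(n−2)/√(1−r²) ≥ 2.326
√(n−2) ≥ 2.326·√(1−0.0484) / 0.22 = 2.326·0.975500 / 0.22 = 10.3137
n−2 ≥ 106.3724  ⇒  n ≥ 108.3724
Smallest integer n = 109

109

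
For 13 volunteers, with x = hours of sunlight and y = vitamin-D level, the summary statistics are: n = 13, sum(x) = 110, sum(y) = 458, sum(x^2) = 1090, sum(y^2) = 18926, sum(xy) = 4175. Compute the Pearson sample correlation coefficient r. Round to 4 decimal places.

0.4495

Numerator: nΣxy − (Σx)(Σy) = 13·4175 − (110)(458) = 3895
Denominator: √[(nΣx²−(Σx)²)(nΣy²−(Σy)²)]
  nΣx²−(Σx)² = 13·1090 − 12100 = 2070;  nΣy²−(Σy)² = 13·18926 − 209764 = 36274
  √(2070·36274) = √75087180 = 8665.2859
r = 3895 / 8665.2859 = 0.4495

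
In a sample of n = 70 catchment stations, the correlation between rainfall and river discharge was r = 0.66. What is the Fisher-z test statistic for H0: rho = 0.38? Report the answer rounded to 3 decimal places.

3.215

z_r = atanh(0.66) = 0.792814,  z_0 = atanh(0.38) = 0.400060
SE = 1/√(n−3) = 1/√67 = 0.122169
z = (z_r − z_0)/SE = (0.792814 − 0.400060) / 0.122169 = 0.392754 / 0.122169 = 3.215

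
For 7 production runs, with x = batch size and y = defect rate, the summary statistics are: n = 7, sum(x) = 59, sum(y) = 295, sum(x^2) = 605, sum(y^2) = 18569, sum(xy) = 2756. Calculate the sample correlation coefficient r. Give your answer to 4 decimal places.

0.3316

Numerator: nΣxy − (Σx)(Σy) = 7·2756 − (59)(295) = 1887
Denominator: √[(nΣx²−(Σx)²)(nΣy²−(Σy)²)]
  nΣx²−(Σx)² = 7·605 − 3481 = 754;  nΣy²−(Σy)² = 7·18569 − 87025 = 42958
  √(754·42958) = √32390332 = 5691.2505
r = 1887 / 5691.2505 = 0.3316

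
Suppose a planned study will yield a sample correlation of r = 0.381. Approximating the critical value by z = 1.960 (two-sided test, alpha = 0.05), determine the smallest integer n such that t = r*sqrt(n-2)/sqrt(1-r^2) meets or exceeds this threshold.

25

r√(n−2)/√(1−r²) ≥ 1.960  ⇔  n−2 ≥ (1.960)²·(1−r²)/r²
(1−r²)/r² = (1−0.145161)/0.145161 = 5.8889
n ≥ 2 + 3.8416·5.8889 = 2 + 22.6228 = 24.6228
⌈24.6228⌉ = 25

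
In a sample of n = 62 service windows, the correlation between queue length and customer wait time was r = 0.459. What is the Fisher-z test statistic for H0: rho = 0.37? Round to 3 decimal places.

z_r = atanh(0.459) = 0.496044,  z_0 = atanh(0.37) = 0.388423
SE = 1/√(n−3) = 1/√59 = 0.130189
z = (z_r − z_0)/SE = (0.496044 − 0.388423) / 0.130189 = 0.107621 / 0.130189 = 0.827

0.827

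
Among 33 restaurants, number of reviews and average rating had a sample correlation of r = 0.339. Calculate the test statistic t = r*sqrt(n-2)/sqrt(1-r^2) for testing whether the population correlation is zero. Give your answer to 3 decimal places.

2.006

t = r·√(n−2) / √(1−r²) with r = 0.339, n = 33
  = 0.339·√31 / √(1 − 0.114921)
  = 0.339·5.567764 / 0.940786
  = 1.887472 / 0.940786 = 2.006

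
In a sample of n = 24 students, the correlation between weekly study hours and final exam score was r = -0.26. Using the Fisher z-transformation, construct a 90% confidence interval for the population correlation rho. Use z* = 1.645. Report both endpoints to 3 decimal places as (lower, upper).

Fisher z: z_r = atanh(r) = ½·ln((1+(-0.26))/(1−(-0.26))) = -0.266108
SE(z) = 1/√(n−3) = 1/√21 = 0.218218
90% ⇒ z* = 1.645; margin = 1.645·0.218218 = 0.358969
CI on z-scale: (-0.625077, 0.092861)
Back-transform: tanh(-0.625077) = -0.554653, tanh(0.092861) = 0.092595

(-0.555, 0.093)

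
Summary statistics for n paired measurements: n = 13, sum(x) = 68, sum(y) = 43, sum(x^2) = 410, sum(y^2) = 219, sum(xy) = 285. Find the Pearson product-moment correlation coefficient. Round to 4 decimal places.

0.9304

S_xy = nΣxy − ΣxΣy = 13·285 − 68·43 = 3705 − 2924 = 781
S_xx = nΣx² − (Σx)² = 13·410 − 68² = 5330 − 4624 = 706
S_yy = nΣy² − (Σy)² = 13·219 − 43² = 2847 − 1849 = 998
r = S_xy / √(S_xx·S_yy) = 781 / √(706·998) = 781 / √704588 = 781 / 839.3974 = 0.9304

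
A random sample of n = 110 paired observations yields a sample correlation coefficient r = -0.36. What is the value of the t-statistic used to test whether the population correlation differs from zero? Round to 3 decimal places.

t = r·√(n−2) / √(1−r²) with r = -0.36, n = 110
  = -0.36·√108 / √(1 − 0.1296)
  = -0.36·10.392305 / 0.932952
  = -3.741230 / 0.932952 = -4.010

-4.010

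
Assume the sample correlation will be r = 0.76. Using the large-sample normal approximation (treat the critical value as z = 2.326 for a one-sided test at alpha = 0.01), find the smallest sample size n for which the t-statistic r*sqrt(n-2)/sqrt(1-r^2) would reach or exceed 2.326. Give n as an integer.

6

r√(n−2)/√(1−r²) ≥ 2.326  ⇔  n−2 ≥ (2.326)²·(1−r²)/r²
(1−r²)/r² = (1−0.5776)/0.5776 = 0.7313
n ≥ 2 + 5.410276·0.7313 = 2 + 3.9565 = 5.9565
⌈5.9565⌉ = 6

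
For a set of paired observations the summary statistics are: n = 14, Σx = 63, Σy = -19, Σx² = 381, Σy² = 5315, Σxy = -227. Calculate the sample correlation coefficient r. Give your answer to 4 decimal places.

-0.1970

S_xy = nΣxy − ΣxΣy = 14·(-227) − 63·(-19) = -3178 − (-1197) = -1981
S_xx = nΣx² − (Σx)² = 14·381 − 63² = 5334 − 3969 = 1365
S_yy = nΣy² − (Σy)² = 14·5315 − (-19)² = 74410 − 361 = 74049
r = S_xy / √(S_xx·S_yy) = -1981 / √(1365·74049) = -1981 / √101076885 = -1981 / 10053.7001 = -0.1970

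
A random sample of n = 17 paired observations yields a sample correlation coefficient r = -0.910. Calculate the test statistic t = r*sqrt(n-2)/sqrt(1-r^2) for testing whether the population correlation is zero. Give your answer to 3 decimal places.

-8.501

1 − r² = 1 − 0.828100 = 0.171900;  √(1−r²) = 0.414608
√(n−2) = √15 = 3.872983
t = r·√(n−2)/√(1−r²) = -0.910 · 3.872983 / 0.414608 = -8.501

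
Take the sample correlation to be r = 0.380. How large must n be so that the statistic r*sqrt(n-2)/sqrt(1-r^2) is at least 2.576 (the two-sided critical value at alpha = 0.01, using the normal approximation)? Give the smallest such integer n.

42

r√(n−2)/√(1−r²) ≥ 2.576  ⇔  n−2 ≥ (2.576)²·(1−r²)/r²
(1−r²)/r² = (1−0.144400)/0.144400 = 5.9252
n ≥ 2 + 6.635776·5.9252 = 2 + 39.3183 = 41.3183
⌈41.3183⌉ = 42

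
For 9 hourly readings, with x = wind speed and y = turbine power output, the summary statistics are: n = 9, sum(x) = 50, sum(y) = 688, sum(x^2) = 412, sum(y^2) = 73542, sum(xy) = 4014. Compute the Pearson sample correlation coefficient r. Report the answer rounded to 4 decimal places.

Numerator: nΣxy − (Σx)(Σy) = 9·4014 − (50)(688) = 1726
Denominator: √[(nΣx²−(Σx)²)(nΣy²−(Σy)²)]
  nΣx²−(Σx)² = 9·412 − 2500 = 1208;  nΣy²−(Σy)² = 9·73542 − 473344 = 188534
  √(1208·188534) = √227749072 = 15091.3575
r = 1726 / 15091.3575 = 0.1144

0.1144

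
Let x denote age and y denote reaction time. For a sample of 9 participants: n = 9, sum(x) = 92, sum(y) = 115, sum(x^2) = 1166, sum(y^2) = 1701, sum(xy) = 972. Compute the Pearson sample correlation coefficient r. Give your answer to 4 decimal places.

S_xy = nΣxy − ΣxΣy = 9·972 − 92·115 = 8748 − 10580 = -1832
S_xx = nΣx² − (Σx)² = 9·1166 − 92² = 10494 − 8464 = 2030
S_yy = nΣy² − (Σy)² = 9·1701 − 115² = 15309 − 13225 = 2084
r = S_xy / √(S_xx·S_yy) = -1832 / √(2030·2084) = -1832 / √4230520 = -1832 / 2056.8228 = -0.8907

-0.8907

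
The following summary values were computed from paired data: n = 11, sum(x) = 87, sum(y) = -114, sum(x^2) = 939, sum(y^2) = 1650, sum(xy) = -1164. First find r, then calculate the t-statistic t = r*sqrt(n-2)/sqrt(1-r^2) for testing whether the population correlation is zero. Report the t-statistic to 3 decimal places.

-3.566

S_xy = nΣxy − ΣxΣy = 11·(-1164) − 87·(-114) = -12804 − (-9918) = -2886
S_xx = nΣx² − (Σx)² = 11·939 − 87² = 10329 − 7569 = 2760
S_yy = nΣy² − (Σy)² = 11·1650 − (-114)² = 18150 − 12996 = 5154
r = S_xy / √(S_xx·S_yy) = -2886 / √(2760·5154) = -2886 / √14225040 = -2886 / 3771.6097 = -0.7652
t = r·√(n−2)/√(1−r²) = -0.7652·√9 / √(1−0.585531) = -2.295600 / 0.643793 = -3.566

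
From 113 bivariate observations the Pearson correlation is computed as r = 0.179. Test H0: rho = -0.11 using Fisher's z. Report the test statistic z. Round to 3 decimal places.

z_r = atanh(0.179) = 0.180949,  z_0 = atanh(-0.11) = -0.110447
SE = 1/√(n−3) = 1/√110 = 0.095346
z = (z_r − z_0)/SE = (0.180949 − (-0.110447)) / 0.095346 = 0.291396 / 0.095346 = 3.056

3.056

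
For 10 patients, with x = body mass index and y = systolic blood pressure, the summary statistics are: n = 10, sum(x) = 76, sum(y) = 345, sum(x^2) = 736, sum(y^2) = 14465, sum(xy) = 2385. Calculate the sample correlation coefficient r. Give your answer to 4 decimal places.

-0.3720

Numerator: nΣxy − (Σx)(Σy) = 10·2385 − (76)(345) = -2370
Denominator: √[(nΣx²−(Σx)²)(nΣy²−(Σy)²)]
  nΣx²−(Σx)² = 10·736 − 5776 = 1584;  nΣy²−(Σy)² = 10·14465 − 119025 = 25625
  √(1584·25625) = √40590000 = 6371.0282
r = -2370 / 6371.0282 = -0.3720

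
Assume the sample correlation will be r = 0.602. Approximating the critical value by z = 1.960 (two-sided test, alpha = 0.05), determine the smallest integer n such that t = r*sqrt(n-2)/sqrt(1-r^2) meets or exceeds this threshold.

9

Need r·√(n−2)/√(1−r²) ≥ 1.960
√(n−2) ≥ 1.960·√(1−0.362404) / 0.602 = 1.960·0.798496 / 0.602 = 2.5998
n−2 ≥ 6.7590  ⇒  n ≥ 8.7590
Smallest integer n = 9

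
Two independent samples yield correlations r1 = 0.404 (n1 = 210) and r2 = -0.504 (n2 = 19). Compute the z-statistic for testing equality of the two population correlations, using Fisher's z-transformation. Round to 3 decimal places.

z1 = atanh(0.404) = 0.428420,  z2 = atanh(-0.504) = -0.554654
SE = √(1/(n1−3) + 1/(n2−3)) = √(1/207 + 1/16) = √(0.0048309 + 0.0625000) = √0.0673309 = 0.259482
z = (z1 − z2)/SE = (0.428420 − (-0.554654)) / 0.259482 = 0.983074 / 0.259482 = 3.789

3.789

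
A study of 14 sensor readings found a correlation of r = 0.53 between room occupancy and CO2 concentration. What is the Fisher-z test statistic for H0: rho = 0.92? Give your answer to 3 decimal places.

z_r = atanh(0.53) = 0.590145,  z_0 = atanh(0.92) = 1.589027
SE = 1/√(n−3) = 1/√11 = 0.301511
z = (z_r − z_0)/SE = (0.590145 − 1.589027) / 0.301511 = -0.998882 / 0.301511 = -3.313

-3.313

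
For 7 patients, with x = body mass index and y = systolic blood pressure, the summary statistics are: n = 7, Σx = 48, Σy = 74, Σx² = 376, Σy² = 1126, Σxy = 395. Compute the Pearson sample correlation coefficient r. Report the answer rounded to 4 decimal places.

Numerator: nΣxy − (Σx)(Σy) = 7·395 − (48)(74) = -787
Denominator: √[(nΣx²−(Σx)²)(nΣy²−(Σy)²)]
  nΣx²−(Σx)² = 7·376 − 2304 = 328;  nΣy²−(Σy)² = 7·1126 − 5476 = 2406
  √(328·2406) = √789168 = 888.3513
r = -787 / 888.3513 = -0.8859

-0.8859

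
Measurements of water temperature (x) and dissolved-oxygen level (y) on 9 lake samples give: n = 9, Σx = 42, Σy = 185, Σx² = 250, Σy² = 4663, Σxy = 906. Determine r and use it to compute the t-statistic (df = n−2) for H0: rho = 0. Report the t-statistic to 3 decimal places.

Numerator: nΣxy − (Σx)(Σy) = 9·906 − (42)(185) = 384
Denominator: √[(nΣx²−(Σx)²)(nΣy²−(Σy)²)]
  nΣx²−(Σx)² = 9·250 − 1764 = 486;  nΣy²−(Σy)² = 9·4663 − 34225 = 7742
  √(486·7742) = √3762612 = 1939.7453
r = 384 / 1939.7453 = 0.1980
t = r·√(n−2)/√(1−r²) = 0.1980·√7 / √(1−0.039204) = 0.523859 / 0.980202 = 0.534

0.534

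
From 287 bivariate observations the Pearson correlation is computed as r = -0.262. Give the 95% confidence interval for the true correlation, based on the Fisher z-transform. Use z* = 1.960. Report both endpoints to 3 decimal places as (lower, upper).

(-0.367, -0.151)

z_r = atanh(-0.262) = -0.268255;  SE = 1/√(n−3) = 1/√284 = 0.059339
z-limits: -0.268255 ± 1.960·0.059339 = -0.268255 ± 0.116304 = [-0.384559, -0.151951]
ρ-limits: (tanh -0.384559, tanh -0.151951) = (-0.367, -0.151)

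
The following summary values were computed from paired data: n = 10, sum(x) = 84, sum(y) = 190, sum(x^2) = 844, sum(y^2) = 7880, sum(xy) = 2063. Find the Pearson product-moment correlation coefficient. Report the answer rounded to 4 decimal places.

S_xy = nΣxy − ΣxΣy = 10·2063 − 84·190 = 20630 − 15960 = 4670
S_xx = nΣx² − (Σx)² = 10·844 − 84² = 8440 − 7056 = 1384
S_yy = nΣy² − (Σy)² = 10·7880 − 190² = 78800 − 36100 = 42700
r = S_xy / √(S_xx·S_yy) = 4670 / √(1384·42700) = 4670 / √59096800 = 4670 / 7687.4443 = 0.6075

0.6075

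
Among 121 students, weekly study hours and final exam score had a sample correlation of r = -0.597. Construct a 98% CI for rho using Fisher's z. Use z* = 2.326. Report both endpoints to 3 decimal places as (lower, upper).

(-0.718, -0.442)

z_r = atanh(-0.597) = -0.688473;  SE = 1/√(n−3) = 1/√118 = 0.092057
z-limits: -0.688473 ± 2.326·0.092057 = -0.688473 ± 0.214125 = [-0.902598, -0.474348]
ρ-limits: (tanh -0.902598, tanh -0.474348) = (-0.718, -0.442)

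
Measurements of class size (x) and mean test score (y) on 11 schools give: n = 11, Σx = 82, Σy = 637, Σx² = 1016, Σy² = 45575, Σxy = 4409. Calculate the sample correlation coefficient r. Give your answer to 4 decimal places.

Numerator: nΣxy − (Σx)(Σy) = 11·4409 − (82)(637) = -3735
Denominator: √[(nΣx²−(Σx)²)(nΣy²−(Σy)²)]
  nΣx²−(Σx)² = 11·1016 − 6724 = 4452;  nΣy²−(Σy)² = 11·45575 − 405769 = 95556
  √(4452·95556) = √425415312 = 20625.5985
r = -3735 / 20625.5985 = -0.1811

-0.1811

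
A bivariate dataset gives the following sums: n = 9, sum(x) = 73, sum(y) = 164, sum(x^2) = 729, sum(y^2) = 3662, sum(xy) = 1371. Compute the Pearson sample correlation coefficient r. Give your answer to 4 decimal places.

0.1343

S_xy = nΣxy − ΣxΣy = 9·1371 − 73·164 = 12339 − 11972 = 367
S_xx = nΣx² − (Σx)² = 9·729 − 73² = 6561 − 5329 = 1232
S_yy = nΣy² − (Σy)² = 9·3662 − 164² = 32958 − 26896 = 6062
r = S_xy / √(S_xx·S_yy) = 367 / √(1232·6062) = 367 / √7468384 = 367 / 2732.8344 = 0.1343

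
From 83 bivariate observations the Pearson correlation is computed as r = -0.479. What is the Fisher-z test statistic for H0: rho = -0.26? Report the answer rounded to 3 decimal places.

Fisher z: atanh(-0.479) = -0.521686, atanh(-0.26) = -0.266108
z = (z_r − z_0)·√(n−3) = (-0.521686 − (-0.266108))·√80 = -0.255578 · 8.944272 = -2.286

-2.286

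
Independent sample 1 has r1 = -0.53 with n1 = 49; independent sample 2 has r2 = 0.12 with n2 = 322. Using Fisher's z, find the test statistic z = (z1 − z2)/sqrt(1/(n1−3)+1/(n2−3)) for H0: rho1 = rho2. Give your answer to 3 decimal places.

-4.506

z1 = atanh(-0.53) = -0.590145,  z2 = atanh(0.12) = 0.120581
SE = √(1/(n1−3) + 1/(n2−3)) = √(1/46 + 1/319) = √(0.0217391 + 0.0031348) = √0.0248739 = 0.157715
z = (z1 − z2)/SE = (-0.590145 − 0.120581) / 0.157715 = -0.710726 / 0.157715 = -4.506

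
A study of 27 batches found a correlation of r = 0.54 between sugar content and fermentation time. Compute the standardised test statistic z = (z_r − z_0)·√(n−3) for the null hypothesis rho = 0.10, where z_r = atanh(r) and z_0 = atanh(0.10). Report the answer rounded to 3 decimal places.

2.468

Fisher z: atanh(0.54) = 0.604156, atanh(0.10) = 0.100335
z = (z_r − z_0)·√(n−3) = (0.604156 − 0.100335)·√24 = 0.503821 · 4.898979 = 2.468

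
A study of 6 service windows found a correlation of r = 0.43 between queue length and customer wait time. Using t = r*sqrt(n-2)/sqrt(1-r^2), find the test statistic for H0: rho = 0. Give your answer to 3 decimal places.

0.953

t = r·√(n−2) / √(1−r²) with r = 0.43, n = 6
  = 0.43·√4 / √(1 − 0.1849)
  = 0.43·2.000000 / 0.902829
  = 0.860000 / 0.902829 = 0.953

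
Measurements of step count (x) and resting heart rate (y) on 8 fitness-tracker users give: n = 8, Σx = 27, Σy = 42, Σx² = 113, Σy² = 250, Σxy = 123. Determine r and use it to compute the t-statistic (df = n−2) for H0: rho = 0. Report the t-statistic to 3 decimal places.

-2.680

Numerator: nΣxy − (Σx)(Σy) = 8·123 − (27)(42) = -150
Denominator: √[(nΣx²−(Σx)²)(nΣy²−(Σy)²)]
  nΣx²−(Σx)² = 8·113 − 729 = 175;  nΣy²−(Σy)² = 8·250 − 1764 = 236
  √(175·236) = √41300 = 203.2240
r = -150 / 203.2240 = -0.7381
t = r·√(n−2)/√(1−r²) = -0.7381·√6 / √(1−0.544792) = -1.807968 / 0.674691 = -2.680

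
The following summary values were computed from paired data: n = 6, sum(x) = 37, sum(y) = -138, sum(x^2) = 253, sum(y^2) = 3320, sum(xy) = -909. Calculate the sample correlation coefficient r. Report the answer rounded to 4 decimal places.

Numerator: nΣxy − (Σx)(Σy) = 6·(-909) − (37)(-138) = -348
Denominator: √[(nΣx²−(Σx)²)(nΣy²−(Σy)²)]
  nΣx²−(Σx)² = 6·253 − 1369 = 149;  nΣy²−(Σy)² = 6·3320 − 19044 = 876
  √(149·876) = √130524 = 361.2811
r = -348 / 361.2811 = -0.9632

-0.9632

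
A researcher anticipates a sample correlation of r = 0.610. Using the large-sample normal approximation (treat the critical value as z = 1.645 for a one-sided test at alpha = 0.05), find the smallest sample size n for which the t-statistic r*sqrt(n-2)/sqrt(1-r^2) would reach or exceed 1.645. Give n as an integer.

Need r·√(n−2)/√(1−r²) ≥ 1.645
√(n−2) ≥ 1.645·√(1−0.372100) / 0.610 = 1.645·0.792401 / 0.610 = 2.1369
n−2 ≥ 4.5663  ⇒  n ≥ 6.5663
Smallest integer n = 7

7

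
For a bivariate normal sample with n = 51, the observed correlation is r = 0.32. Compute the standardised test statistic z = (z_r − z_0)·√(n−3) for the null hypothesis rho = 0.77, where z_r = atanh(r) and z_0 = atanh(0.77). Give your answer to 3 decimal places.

z_r = atanh(0.32) = 0.331647,  z_0 = atanh(0.77) = 1.020328
SE = 1/√(n−3) = 1/√48 = 0.144338
z = (z_r − z_0)/SE = (0.331647 − 1.020328) / 0.144338 = -0.688681 / 0.144338 = -4.771

-4.771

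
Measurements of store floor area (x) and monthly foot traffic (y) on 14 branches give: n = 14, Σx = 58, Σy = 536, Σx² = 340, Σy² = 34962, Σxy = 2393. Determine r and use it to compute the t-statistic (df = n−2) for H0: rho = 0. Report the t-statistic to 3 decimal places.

S_xy = nΣxy − ΣxΣy = 14·2393 − 58·536 = 33502 − 31088 = 2414
S_xx = nΣx² − (Σx)² = 14·340 − 58² = 4760 − 3364 = 1396
S_yy = nΣy² − (Σy)² = 14·34962 − 536² = 489468 − 287296 = 202172
r = S_xy / √(S_xx·S_yy) = 2414 / √(1396·202172) = 2414 / √282232112 = 2414 / 16799.7652 = 0.1437
t = r·√(n−2)/√(1−r²) = 0.1437·√12 / √(1−0.020650) = 0.497791 / 0.989621 = 0.503

0.503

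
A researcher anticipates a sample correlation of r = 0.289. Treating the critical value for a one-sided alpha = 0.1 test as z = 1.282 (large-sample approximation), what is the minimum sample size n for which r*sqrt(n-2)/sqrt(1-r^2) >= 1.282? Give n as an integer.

21

Need r·√(n−2)/√(1−r²) ≥ 1.282
√(n−2) ≥ 1.282·√(1−0.083521) / 0.289 = 1.282·0.957329 / 0.289 = 4.2467
n−2 ≥ 18.0345  ⇒  n ≥ 20.0345
Smallest integer n = 21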